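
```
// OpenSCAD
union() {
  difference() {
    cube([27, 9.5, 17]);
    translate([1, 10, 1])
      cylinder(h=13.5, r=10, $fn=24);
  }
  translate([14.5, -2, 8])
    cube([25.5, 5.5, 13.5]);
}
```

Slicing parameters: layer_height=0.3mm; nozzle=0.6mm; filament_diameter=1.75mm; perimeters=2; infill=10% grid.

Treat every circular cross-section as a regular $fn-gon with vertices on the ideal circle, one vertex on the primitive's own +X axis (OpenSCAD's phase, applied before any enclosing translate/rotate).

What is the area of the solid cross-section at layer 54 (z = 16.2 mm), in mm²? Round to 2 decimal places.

At z = 16.2 mm: the cube is present — its section is the full 27×9.5 rectangle (area 256.50 mm²); the cylinder at (1, 10) is not intersected at this z (z outside [1, 14.5]); After the difference (first − rest): none of the subtracted shapes is present at this height, so the 27×9.5 cube is unchanged — area = 256.50 mm²; the cube at (14.5, -2) (footprint 25.5×5.5) is included at this height (area 140.25 mm²); Taking the union: the regions partially overlap — summed areas 396.75 mm² minus the doubly-counted overlap 43.75 mm² gives 353.00 mm² — area = 353.00 mm². Overall, the cross-section is a single solid region. Net area = 353.00 mm².

353.00 mm²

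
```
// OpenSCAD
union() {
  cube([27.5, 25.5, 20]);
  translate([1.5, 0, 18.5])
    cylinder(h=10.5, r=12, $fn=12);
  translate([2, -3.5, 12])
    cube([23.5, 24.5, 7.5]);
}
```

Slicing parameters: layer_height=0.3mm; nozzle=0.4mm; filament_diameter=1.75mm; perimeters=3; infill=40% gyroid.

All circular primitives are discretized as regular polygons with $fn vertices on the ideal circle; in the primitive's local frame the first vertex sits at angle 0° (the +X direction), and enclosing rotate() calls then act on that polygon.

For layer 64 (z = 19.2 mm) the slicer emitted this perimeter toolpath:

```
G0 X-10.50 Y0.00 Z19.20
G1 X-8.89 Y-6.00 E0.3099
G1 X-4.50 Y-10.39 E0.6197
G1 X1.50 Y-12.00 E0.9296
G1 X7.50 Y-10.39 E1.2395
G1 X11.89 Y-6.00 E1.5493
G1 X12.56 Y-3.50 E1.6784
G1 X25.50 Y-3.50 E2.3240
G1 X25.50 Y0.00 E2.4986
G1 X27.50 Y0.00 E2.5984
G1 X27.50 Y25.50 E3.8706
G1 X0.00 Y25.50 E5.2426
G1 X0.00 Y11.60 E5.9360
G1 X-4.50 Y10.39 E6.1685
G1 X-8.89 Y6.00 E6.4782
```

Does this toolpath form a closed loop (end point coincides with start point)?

Start point (G0): (-10.50, 0.00). End point (last G1): the path does not return to the start — open.

no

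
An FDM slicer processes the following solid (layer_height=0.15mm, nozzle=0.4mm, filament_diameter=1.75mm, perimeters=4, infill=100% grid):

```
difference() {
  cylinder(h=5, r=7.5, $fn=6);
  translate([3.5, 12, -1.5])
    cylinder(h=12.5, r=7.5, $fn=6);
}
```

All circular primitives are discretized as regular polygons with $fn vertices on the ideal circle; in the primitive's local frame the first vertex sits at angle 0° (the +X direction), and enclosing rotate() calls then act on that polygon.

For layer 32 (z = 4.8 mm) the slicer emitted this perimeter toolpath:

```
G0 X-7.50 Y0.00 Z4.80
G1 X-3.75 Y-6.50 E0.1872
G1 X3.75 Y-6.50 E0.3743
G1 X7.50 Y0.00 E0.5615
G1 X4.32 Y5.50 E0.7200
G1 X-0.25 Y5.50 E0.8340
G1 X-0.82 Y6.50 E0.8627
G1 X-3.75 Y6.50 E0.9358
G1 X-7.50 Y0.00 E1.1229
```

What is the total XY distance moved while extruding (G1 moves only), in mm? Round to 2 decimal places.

45.02 mm

Sum the Euclidean lengths of each G1 segment: total = 45.02 mm.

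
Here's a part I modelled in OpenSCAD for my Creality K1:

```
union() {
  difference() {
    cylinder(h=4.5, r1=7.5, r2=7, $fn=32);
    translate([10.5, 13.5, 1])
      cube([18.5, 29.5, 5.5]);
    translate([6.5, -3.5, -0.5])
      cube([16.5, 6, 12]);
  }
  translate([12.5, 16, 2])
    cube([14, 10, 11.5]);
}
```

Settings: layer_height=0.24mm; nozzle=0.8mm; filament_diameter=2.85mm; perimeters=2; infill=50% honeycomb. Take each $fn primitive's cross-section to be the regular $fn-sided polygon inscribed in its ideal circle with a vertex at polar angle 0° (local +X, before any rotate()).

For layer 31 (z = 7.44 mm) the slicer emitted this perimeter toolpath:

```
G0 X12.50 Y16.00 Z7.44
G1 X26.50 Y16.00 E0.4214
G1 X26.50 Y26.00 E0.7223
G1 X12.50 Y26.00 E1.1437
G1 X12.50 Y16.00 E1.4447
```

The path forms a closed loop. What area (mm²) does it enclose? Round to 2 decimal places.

Apply the shoelace formula to the sequence of (X, Y) vertices; enclosed area = 140.00 mm².

140.00 mm²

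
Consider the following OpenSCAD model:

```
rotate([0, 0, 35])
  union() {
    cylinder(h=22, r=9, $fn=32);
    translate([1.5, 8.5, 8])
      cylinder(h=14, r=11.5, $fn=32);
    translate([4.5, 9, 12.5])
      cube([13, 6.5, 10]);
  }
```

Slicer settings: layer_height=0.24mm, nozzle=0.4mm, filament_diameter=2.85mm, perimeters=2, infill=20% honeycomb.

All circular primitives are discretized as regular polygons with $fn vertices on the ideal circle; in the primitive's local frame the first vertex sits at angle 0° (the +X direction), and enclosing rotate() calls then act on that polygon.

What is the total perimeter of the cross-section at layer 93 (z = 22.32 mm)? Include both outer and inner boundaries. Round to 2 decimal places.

39.00 mm

At z = 22.32 mm: the cylinder is not intersected at this z (z outside [0, 22]); the cylinder at (1.5, 8.5) does not reach this height (z outside [8, 22]); the cube at (4.5, 9) (footprint 13×6.5) is included at this height (perimeter 39.00 mm); Taking the union: only the 13×6.5 cube at (4.5, 9) is present, so the union is just that shape — boundary = 39.00 mm; (whole slice rotated 35° about Z — lengths, areas and connectivity unchanged). Overall, the cross-section is a single solid region. Total boundary length (outer) = 39.00 mm.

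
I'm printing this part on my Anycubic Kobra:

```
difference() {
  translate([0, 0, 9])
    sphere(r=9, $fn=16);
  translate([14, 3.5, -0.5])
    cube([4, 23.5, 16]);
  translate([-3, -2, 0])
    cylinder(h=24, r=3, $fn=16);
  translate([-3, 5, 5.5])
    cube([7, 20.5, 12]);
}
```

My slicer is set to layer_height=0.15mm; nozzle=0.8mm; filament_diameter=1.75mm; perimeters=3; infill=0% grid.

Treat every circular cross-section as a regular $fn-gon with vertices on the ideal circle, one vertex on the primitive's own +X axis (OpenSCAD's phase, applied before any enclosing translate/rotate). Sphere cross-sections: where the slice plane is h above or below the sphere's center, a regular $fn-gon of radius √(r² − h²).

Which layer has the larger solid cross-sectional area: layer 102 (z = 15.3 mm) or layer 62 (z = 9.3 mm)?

layer 62 (z = 9.3 mm)

Layer 102 (z = 15.3): the r=9 sphere contributes a regular 16-gon of circumradius √(9²−6.3²) = 6.427 (area = (16/2)·6.427²·sin(360°/16) = 126.47 mm²); the cube at (14, 3.5) (footprint 4×23.5) is included at this height (area 94.00 mm²); the r=3 cylinder at (-3, -2) gives a regular 16-gon of circumradius 3 (constant along its height) (area = (16/2)·3.000²·sin(360°/16) = 27.55 mm²); the cube at (-3, 5) is present — its section is the full 7×20.5 rectangle (area 143.50 mm²); Taking the first minus the rest: starting from the r=9 sphere (126.47 mm²), the 4×23.5 cube at (14, 3.5) misses the remaining region (no effect); the r=3 cylinder at (-3, -2) partially overlaps it — only the 27.12 mm² overlap (of its 27.55 mm²) is removed, clipping the outline; the 7×20.5 cube at (-3, 5) partially overlaps it — only the 6.89 mm² overlap (of its 143.50 mm²) is removed, clipping the outline — area = 92.46 mm². So its area = 92.46 mm². Layer 62 (z = 9.3): the r=9 sphere contributes a regular 16-gon of circumradius √(9²−0.3²) = 8.995 (area = (16/2)·8.995²·sin(360°/16) = 247.70 mm²); the cube at (14, 3.5) is present — its section is the full 4×23.5 rectangle (area 94.00 mm²); the r=3 cylinder at (-3, -2) gives a regular 16-gon of circumradius 3 (constant along its height) (area = (16/2)·3.000²·sin(360°/16) = 27.55 mm²); the 7×20.5 cube at (-3, 5) contributes its full rectangle (area 143.50 mm²); Taking the first minus the rest: starting from the r=9 sphere (247.70 mm²), the 4×23.5 cube at (14, 3.5) misses the remaining region (no effect); the r=3 cylinder at (-3, -2) lies wholly inside it (removes its full 27.55 mm² and its 18.73 mm outline becomes a hole wall); the 7×20.5 cube at (-3, 5) partially overlaps it — only the 25.41 mm² overlap (of its 143.50 mm²) is removed, clipping the outline — area = 194.74 mm². So its area = 194.74 mm². Layer 62 is larger (194.74 vs 92.46 mm²).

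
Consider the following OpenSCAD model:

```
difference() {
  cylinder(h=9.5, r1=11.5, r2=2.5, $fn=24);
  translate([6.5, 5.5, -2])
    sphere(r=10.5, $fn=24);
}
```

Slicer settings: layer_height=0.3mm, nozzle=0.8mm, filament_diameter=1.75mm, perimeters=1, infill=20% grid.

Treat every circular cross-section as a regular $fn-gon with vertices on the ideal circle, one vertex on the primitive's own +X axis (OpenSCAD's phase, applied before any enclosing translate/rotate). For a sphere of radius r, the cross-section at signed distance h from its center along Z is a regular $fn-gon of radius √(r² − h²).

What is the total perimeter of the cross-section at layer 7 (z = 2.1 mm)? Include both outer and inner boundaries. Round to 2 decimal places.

At z = 2.1 mm: the cone (r1=11.5→r2=2.5) has section circumradius 9.511 here — a regular 24-gon (perimeter = 2·24·9.511·sin(180°/24) = 59.59 mm); the sphere at (6.5, 5.5): section is a regular 24-gon, circumradius = √(r²−h²) = √(10.5²−4.1²) = 9.666 (perimeter = 2·24·9.666·sin(180°/24) = 60.56 mm); Taking the first minus the rest: starting from the cone, the r=10.5 sphere at (6.5, 5.5) partially overlaps it — only the 128.73 mm² overlap (of its 290.21 mm²) is removed, clipping the outline — boundary = 59.38 mm. Overall, the cross-section is a single solid region. Total boundary length (outer) = 59.38 mm.

59.38 mm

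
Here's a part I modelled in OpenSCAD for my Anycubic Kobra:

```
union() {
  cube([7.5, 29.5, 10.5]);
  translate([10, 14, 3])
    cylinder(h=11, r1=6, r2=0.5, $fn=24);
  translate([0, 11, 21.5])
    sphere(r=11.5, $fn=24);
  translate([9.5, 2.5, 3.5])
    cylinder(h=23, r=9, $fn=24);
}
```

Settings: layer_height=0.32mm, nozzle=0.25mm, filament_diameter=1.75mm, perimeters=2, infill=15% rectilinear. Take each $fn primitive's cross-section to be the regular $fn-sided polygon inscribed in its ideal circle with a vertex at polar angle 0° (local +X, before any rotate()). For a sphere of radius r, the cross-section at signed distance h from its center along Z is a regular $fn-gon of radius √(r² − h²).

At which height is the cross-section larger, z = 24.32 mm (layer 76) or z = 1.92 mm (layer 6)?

Layer 76 (z = 24.32): the cube does not reach this height (z outside [0, 10.5]); the cone at (10, 14) does not reach this height (z outside [3, 14]); the r=11.5 sphere at (0, 11) slices to a regular 24-gon of circumradius 11.149 (√(r²−h²) with h=2.82 from center) (area = (24/2)·11.149²·sin(360°/24) = 386.05 mm²); the r=9 cylinder at (9.5, 2.5) contributes a regular 24-gon of circumradius 9 (area = (24/2)·9.000²·sin(360°/24) = 251.57 mm²); Taking the union: the regions partially overlap — summed areas 637.62 mm² minus the doubly-counted overlap 77.55 mm² gives 560.07 mm² — area = 560.07 mm². So its area = 560.07 mm². Layer 6 (z = 1.92): the cube (footprint 7.5×29.5) is included at this height (area 221.25 mm²); the cone at (10, 14) does not reach this height (z outside [3, 14]); the sphere at (0, 11) is absent (|z−center|=19.580 > r=11.5); the cylinder at (9.5, 2.5) is absent (z outside [3.5, 26.5]); Combining (union): only the 7.5×29.5 cube is present, so the union is just that shape — area = 221.25 mm². So its area = 221.25 mm². Layer 76 is larger (560.07 vs 221.25 mm²).

layer 76 (z = 24.32 mm)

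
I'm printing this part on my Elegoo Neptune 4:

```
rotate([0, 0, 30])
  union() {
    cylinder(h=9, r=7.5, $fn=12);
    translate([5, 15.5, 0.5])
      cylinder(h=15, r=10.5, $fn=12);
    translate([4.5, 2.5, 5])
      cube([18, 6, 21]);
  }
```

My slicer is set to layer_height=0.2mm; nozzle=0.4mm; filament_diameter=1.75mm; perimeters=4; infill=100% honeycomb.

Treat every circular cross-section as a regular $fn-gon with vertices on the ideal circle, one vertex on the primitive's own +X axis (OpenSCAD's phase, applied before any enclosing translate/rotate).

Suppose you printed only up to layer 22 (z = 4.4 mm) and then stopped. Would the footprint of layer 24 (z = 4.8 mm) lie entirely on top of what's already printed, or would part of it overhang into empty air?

entirely on top

Compare the two slices. At z = 4.4: the r=7.5 cylinder contributes a regular 12-gon of circumradius 7.5 (area = (12/2)·7.500²·sin(360°/12) = 168.75 mm²); the cylinder at (5, 15.5): section is a regular 12-gon, circumradius r=10.5 (area = (12/2)·10.500²·sin(360°/12) = 330.75 mm²); the cube at (4.5, 2.5) does not reach this height (z outside [5, 26]); Taking the union: the regions partially overlap — summed areas 499.50 mm² minus the doubly-counted overlap 5.94 mm² gives 493.56 mm² — area = 493.56 mm²; (rotated 30° about Z; rotation is an isometry so areas/perimeters/island counts are preserved). At z = 4.8: the r=7.5 cylinder gives a regular 12-gon of circumradius 7.5 (constant along its height) (area = (12/2)·7.500²·sin(360°/12) = 168.75 mm²); the r=10.5 cylinder at (5, 15.5) gives a regular 12-gon of circumradius 10.5 (constant along its height) (area = (12/2)·10.500²·sin(360°/12) = 330.75 mm²); the cube at (4.5, 2.5) is not intersected at this z (z outside [5, 26]); Combining (union): the regions partially overlap — summed areas 499.50 mm² minus the doubly-counted overlap 5.94 mm² gives 493.56 mm² — area = 493.56 mm²; (rotated 30° about Z; rotation is an isometry so areas/perimeters/island counts are preserved). Checking containment: the cross-section at z = 4.8 is a subset of the cross-section at z = 4.4.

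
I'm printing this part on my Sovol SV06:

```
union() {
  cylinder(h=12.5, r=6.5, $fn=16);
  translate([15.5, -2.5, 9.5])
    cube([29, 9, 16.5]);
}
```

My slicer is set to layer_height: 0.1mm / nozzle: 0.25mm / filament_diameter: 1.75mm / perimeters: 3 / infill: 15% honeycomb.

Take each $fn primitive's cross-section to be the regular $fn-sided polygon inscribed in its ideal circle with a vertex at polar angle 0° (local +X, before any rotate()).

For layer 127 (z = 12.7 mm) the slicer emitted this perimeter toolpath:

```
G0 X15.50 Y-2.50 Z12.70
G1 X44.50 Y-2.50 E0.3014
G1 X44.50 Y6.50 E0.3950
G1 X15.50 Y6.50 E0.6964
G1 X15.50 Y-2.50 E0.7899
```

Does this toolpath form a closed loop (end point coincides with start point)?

Start point (G0): (15.50, -2.50). End point (last G1): the path returns to the start — closed.

yes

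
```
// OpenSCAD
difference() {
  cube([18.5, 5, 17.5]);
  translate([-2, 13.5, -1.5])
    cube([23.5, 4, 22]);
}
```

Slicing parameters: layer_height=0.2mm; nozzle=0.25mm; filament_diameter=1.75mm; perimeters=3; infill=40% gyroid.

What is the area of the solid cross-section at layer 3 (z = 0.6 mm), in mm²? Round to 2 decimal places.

At z = 0.6 mm: the cube (footprint 18.5×5) is included at this height (area 92.50 mm²); the cube at (-2, 13.5) is present — its section is the full 23.5×4 rectangle (area 94.00 mm²); Taking the first minus the rest: starting from the 18.5×5 cube (92.50 mm²), the 23.5×4 cube at (-2, 13.5) misses the remaining region (no effect) — area = 92.50 mm². Overall, the cross-section is a single solid region. Net area = 92.50 mm².

92.50 mm²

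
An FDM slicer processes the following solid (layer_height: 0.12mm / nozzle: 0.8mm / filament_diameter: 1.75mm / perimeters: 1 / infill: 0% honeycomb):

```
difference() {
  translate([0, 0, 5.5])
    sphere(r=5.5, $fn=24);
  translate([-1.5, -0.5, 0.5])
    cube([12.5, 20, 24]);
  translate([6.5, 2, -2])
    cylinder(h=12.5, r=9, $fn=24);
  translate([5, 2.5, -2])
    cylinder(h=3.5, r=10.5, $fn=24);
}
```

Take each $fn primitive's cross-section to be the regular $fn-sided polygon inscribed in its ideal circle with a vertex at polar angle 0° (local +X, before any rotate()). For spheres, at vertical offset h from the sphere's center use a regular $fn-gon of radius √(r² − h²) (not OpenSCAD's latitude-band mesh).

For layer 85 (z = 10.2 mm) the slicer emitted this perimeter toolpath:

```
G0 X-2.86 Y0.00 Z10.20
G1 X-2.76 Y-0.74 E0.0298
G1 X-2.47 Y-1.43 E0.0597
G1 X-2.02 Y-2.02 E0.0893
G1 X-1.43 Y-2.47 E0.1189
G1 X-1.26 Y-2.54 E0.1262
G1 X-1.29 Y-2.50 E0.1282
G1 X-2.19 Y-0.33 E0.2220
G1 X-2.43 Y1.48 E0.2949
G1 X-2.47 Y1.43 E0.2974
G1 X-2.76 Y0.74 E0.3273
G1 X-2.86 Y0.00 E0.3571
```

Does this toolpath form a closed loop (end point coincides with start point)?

yes

Start point (G0): (-2.86, 0.00). End point (last G1): the path returns to the start — closed.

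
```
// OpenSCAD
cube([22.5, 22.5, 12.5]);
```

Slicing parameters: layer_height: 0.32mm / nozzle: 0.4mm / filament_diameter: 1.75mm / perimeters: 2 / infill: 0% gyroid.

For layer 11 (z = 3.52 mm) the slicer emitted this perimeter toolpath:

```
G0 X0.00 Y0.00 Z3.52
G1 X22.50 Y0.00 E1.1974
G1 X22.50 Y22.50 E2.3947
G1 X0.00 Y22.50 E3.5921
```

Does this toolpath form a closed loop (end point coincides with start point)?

Start point (G0): (0.00, 0.00). End point (last G1): the path does not return to the start — open.

no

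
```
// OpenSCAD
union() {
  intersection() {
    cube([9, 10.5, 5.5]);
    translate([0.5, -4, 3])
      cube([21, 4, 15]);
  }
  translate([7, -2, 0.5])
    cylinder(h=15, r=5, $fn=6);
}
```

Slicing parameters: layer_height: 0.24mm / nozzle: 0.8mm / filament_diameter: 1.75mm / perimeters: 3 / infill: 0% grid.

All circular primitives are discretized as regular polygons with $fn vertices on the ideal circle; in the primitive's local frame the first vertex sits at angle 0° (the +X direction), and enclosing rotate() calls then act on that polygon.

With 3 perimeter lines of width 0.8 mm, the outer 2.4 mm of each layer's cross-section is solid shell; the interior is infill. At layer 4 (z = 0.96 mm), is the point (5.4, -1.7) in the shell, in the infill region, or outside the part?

At z = 0.96 mm: the 9×10.5 cube contributes its full rectangle; the cube at (0.5, -4) is absent (z outside [3, 18]); After intersecting: at least one operand is absent at this height, so nothing remains; the cylinder at (7, -2): section is a regular 6-gon, circumradius r=5; Taking the union: only the r=5 cylinder at (7, -2) is present, so the union is just that shape — 1 connected region. Overall, the cross-section is a single solid region. The nearest boundary edge runs (4.50, 2.33)→(2.00, -2.00); distance from the point to it = 2.79 mm. The point is inside the cross-section and 2.79 mm from the nearest boundary — more than the 2.4 mm shell width (3 × 0.8), so it's in the infill interior.

infill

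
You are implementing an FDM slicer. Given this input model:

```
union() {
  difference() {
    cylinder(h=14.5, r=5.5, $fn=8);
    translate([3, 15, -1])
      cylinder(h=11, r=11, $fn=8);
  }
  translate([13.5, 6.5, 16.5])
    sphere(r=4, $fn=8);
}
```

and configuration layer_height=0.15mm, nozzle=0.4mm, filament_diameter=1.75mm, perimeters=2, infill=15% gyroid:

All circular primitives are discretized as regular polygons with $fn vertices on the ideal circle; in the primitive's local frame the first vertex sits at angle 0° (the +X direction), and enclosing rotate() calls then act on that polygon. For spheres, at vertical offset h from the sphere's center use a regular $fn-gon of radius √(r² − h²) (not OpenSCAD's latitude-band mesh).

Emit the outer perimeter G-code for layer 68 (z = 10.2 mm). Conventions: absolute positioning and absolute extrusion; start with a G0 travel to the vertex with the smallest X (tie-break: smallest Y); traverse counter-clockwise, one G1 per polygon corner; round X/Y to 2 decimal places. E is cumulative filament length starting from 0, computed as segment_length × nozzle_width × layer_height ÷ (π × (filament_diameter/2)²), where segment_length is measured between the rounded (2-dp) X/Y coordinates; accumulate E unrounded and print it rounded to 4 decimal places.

At z = 10.2 mm: the r=5.5 cylinder gives a regular 8-gon of circumradius 5.5 (constant along its height); the cylinder at (3, 15) is absent (z outside [-1, 10]); Taking the first minus the rest: none of the subtracted shapes is present at this height, so the r=5.5 cylinder is unchanged — 1 connected region; the sphere at (13.5, 6.5) does not reach this height (|z−center|=6.300 > r=4); Merging all regions: only the result so far is present, so the union is just that shape — 1 connected region. The outline is a single polygon with 8 vertices. Extrusion per mm of travel: 0.4 × 0.15 / (π × 0.875²) = 0.024945. Accumulating E over each segment gives final E = 0.8402.

G0 X-5.50 Y0.00 Z10.20
G1 X-3.89 Y-3.89 E0.1050
G1 X0.00 Y-5.50 E0.2100
G1 X3.89 Y-3.89 E0.3151
G1 X5.50 Y0.00 E0.4201
G1 X3.89 Y3.89 E0.5251
G1 X0.00 Y5.50 E0.6301
G1 X-3.89 Y3.89 E0.7351
G1 X-5.50 Y0.00 E0.8402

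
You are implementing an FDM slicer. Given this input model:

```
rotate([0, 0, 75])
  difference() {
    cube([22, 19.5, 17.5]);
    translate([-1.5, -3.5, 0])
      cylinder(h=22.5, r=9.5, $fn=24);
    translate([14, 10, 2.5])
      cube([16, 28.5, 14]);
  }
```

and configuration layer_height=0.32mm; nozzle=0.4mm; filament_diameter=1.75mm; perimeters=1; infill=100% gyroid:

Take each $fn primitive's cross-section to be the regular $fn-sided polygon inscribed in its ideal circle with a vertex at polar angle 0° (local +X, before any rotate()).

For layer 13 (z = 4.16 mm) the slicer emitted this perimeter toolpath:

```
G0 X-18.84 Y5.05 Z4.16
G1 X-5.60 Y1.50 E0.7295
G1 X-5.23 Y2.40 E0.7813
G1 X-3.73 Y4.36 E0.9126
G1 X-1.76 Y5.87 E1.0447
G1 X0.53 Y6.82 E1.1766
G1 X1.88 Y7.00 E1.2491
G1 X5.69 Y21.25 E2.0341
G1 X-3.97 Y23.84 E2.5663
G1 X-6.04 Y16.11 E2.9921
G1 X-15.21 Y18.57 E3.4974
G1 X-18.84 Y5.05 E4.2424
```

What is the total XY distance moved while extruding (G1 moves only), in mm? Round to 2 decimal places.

79.72 mm

Sum the Euclidean lengths of each G1 segment: total = 79.72 mm.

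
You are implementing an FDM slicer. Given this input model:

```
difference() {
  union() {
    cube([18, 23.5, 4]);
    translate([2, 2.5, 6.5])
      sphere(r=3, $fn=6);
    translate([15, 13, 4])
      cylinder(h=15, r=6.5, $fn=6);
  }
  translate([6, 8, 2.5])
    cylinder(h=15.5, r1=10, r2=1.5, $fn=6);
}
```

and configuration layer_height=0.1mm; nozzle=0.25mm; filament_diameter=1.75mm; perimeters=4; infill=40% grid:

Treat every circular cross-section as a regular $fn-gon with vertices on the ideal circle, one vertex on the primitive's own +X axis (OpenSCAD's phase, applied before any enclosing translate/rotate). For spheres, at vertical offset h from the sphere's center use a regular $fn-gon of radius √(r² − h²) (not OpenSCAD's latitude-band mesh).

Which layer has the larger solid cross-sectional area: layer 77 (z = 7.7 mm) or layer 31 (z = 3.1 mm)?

layer 31 (z = 3.1 mm)

Layer 77 (z = 7.7): the cube is absent (z outside [0, 4]); the r=3 sphere at (2, 2.5) slices to a regular 6-gon of circumradius 2.750 (√(r²−h²) with h=1.2 from center) (area = (6/2)·2.750²·sin(360°/6) = 19.64 mm²); the r=6.5 cylinder at (15, 13) contributes a regular 6-gon of circumradius 6.5 (area = (6/2)·6.500²·sin(360°/6) = 109.77 mm²); Combining (union): the 2 present regions are separate (no shared area or edge), so areas and boundary lengths simply add and each stays a separate island — area = 129.41 mm²; the cone at (6, 8): at t=0.335 of its height the radius interpolates to r₁+(r₂−r₁)t = 7.148, giving a regular 6-gon of that circumradius (area = (6/2)·7.148²·sin(360°/6) = 132.76 mm²); Subtracting the remaining from the first: starting from that combined region (129.41 mm²), the cone at (6, 8) partially overlaps it — only the 19.05 mm² overlap (of its 132.76 mm²) is removed, clipping the outline — area = 110.36 mm². So its area = 110.36 mm². Layer 31 (z = 3.1): the cube (footprint 18×23.5) is included at this height (area 423.00 mm²); the sphere at (2, 2.5) does not reach this height (|z−center|=3.400 > r=3); the cylinder at (15, 13) is not intersected at this z (z outside [4, 19]); Combining (union): only the 18×23.5 cube is present, so the union is just that shape — area = 423.00 mm²; the cone at (6, 8): at t=0.039 of its height the radius interpolates to r₁+(r₂−r₁)t = 9.671, giving a regular 6-gon of that circumradius (area = (6/2)·9.671²·sin(360°/6) = 242.99 mm²); Subtracting the remaining from the first: starting from that combined region (423.00 mm²), the cone at (6, 8) partially overlaps it — only the 215.94 mm² overlap (of its 242.99 mm²) is removed, clipping the outline — area = 207.06 mm². So its area = 207.06 mm². Layer 31 is larger (207.06 vs 110.36 mm²).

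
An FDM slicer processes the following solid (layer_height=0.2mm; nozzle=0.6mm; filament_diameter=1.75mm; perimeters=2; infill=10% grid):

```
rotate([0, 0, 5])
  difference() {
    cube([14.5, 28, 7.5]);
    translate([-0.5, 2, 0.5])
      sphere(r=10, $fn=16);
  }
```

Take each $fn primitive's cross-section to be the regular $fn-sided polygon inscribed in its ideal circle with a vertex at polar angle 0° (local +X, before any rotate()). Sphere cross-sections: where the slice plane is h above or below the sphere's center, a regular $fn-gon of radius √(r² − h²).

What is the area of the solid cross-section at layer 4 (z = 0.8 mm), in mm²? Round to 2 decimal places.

At z = 0.8 mm: the 14.5×28 cube contributes its full rectangle (area 406.00 mm²); the r=10 sphere at (-0.5, 2) slices to a regular 16-gon of circumradius 9.995 (√(r²−h²) with h=0.3 from center) (area = (16/2)·9.995²·sin(360°/16) = 305.87 mm²); After the difference (first − rest): starting from the 14.5×28 cube (406.00 mm²), the r=10 sphere at (-0.5, 2) partially overlaps it — only the 90.09 mm² overlap (of its 305.87 mm²) is removed, clipping the outline — area = 315.91 mm²; (whole slice rotated 5° about Z — lengths, areas and connectivity unchanged). Overall, the cross-section is a single solid region. Net area = 315.91 mm².

315.91 mm²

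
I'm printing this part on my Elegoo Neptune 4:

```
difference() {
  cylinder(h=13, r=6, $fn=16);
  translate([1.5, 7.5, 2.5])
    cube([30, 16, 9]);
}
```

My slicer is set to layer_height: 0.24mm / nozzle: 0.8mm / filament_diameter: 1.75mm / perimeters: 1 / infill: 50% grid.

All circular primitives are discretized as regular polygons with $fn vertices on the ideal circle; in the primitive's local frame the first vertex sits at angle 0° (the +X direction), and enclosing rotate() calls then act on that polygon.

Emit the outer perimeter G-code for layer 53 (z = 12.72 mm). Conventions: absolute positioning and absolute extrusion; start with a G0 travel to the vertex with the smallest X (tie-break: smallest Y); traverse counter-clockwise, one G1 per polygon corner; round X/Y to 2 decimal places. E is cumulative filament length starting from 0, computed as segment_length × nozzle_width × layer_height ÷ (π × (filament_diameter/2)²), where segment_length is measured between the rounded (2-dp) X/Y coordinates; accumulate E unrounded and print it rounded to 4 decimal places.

G0 X-6.00 Y0.00 Z12.72
G1 X-5.54 Y-2.30 E0.1872
G1 X-4.24 Y-4.24 E0.3736
G1 X-2.30 Y-5.54 E0.5601
G1 X0.00 Y-6.00 E0.7473
G1 X2.30 Y-5.54 E0.9345
G1 X4.24 Y-4.24 E1.1209
G1 X5.54 Y-2.30 E1.3073
G1 X6.00 Y0.00 E1.4946
G1 X5.54 Y2.30 E1.6818
G1 X4.24 Y4.24 E1.8682
G1 X2.30 Y5.54 E2.0546
G1 X0.00 Y6.00 E2.2419
G1 X-2.30 Y5.54 E2.4291
G1 X-4.24 Y4.24 E2.6155
G1 X-5.54 Y2.30 E2.8019
G1 X-6.00 Y0.00 E2.9892

At z = 12.72 mm: the r=6 cylinder contributes a regular 16-gon of circumradius 6; the cube at (1.5, 7.5) is not intersected at this z (z outside [2.5, 11.5]); After the difference (first − rest): none of the subtracted shapes is present at this height, so the r=6 cylinder is unchanged — 1 connected region. The outline is a single polygon with 16 vertices. Extrusion per mm of travel: 0.8 × 0.24 / (π × 0.875²) = 0.079824. Accumulating E over each segment gives final E = 2.9892.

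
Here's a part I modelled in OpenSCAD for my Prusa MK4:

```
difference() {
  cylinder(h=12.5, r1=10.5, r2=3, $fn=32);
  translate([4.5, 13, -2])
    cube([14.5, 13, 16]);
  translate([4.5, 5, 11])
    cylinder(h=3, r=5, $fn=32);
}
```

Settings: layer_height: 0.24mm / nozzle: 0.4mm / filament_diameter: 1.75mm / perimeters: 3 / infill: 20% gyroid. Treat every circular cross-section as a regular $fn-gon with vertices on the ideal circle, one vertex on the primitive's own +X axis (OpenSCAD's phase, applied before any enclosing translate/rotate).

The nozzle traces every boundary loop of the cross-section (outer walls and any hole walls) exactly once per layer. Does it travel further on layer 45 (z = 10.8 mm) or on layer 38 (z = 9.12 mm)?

layer 38 (z = 9.12 mm)

Layer 45 (z = 10.8): the cone (r1=10.5→r2=3) has section circumradius 4.020 here — a regular 32-gon (perimeter = 2·32·4.020·sin(180°/32) = 25.22 mm); the 14.5×13 cube at (4.5, 13) contributes its full rectangle (perimeter 55.00 mm); the cylinder at (4.5, 5) is absent (z outside [11, 14]); Subtracting the remaining from the first: starting from the cone, the 14.5×13 cube at (4.5, 13) misses the remaining region (no effect) — boundary = 25.22 mm. So its perimeter = 25.22 mm. Layer 38 (z = 9.12): the cone (r1=10.5→r2=3) has section circumradius 5.028 here — a regular 32-gon (perimeter = 2·32·5.028·sin(180°/32) = 31.54 mm); the 14.5×13 cube at (4.5, 13) contributes its full rectangle (perimeter 55.00 mm); the cylinder at (4.5, 5) is absent (z outside [11, 14]); Subtracting the remaining from the first: starting from the cone, the 14.5×13 cube at (4.5, 13) misses the remaining region (no effect) — boundary = 31.54 mm. So its perimeter = 31.54 mm. Layer 38 is larger (31.54 vs 25.22 mm).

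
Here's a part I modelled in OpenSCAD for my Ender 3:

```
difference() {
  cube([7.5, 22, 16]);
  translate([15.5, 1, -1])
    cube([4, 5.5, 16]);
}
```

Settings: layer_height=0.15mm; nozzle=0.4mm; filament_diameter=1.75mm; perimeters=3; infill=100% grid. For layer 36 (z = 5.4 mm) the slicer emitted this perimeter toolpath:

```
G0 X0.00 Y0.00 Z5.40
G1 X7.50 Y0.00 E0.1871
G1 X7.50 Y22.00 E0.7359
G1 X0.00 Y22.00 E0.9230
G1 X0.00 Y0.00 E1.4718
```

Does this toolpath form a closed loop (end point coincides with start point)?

yes

Start point (G0): (0.00, 0.00). End point (last G1): the path returns to the start — closed.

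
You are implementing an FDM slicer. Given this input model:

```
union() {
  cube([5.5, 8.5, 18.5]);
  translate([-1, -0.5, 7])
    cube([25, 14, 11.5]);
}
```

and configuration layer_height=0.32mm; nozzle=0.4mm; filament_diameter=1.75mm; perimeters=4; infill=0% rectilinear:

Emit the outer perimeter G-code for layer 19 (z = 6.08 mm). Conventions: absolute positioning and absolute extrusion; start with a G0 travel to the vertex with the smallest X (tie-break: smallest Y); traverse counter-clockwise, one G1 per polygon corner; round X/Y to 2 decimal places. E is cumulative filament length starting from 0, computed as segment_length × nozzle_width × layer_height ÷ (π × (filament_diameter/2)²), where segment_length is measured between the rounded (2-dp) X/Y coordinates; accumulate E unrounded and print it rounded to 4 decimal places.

G0 X0.00 Y0.00 Z6.08
G1 X5.50 Y0.00 E0.2927
G1 X5.50 Y8.50 E0.7450
G1 X0.00 Y8.50 E1.0377
G1 X0.00 Y0.00 E1.4901

At z = 6.08 mm: the 5.5×8.5 cube contributes its full rectangle; the cube at (-1, -0.5) is not intersected at this z (z outside [7, 18.5]); Merging all regions: only the 5.5×8.5 cube is present, so the union is just that shape — 1 connected region. The outline is a single polygon with 4 vertices. Extrusion per mm of travel: 0.4 × 0.32 / (π × 0.875²) = 0.053216. Accumulating E over each segment gives final E = 1.4901.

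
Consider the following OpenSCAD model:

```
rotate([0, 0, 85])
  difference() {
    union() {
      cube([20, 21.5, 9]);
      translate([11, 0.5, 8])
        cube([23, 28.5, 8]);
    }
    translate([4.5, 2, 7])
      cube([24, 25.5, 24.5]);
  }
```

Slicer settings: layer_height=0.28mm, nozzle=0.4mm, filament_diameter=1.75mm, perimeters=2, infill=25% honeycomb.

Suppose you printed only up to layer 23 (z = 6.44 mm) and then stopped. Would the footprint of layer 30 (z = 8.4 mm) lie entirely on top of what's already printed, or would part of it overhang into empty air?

part overhangs

Compare the two slices. At z = 6.44: the cube is present — its section is the full 20×21.5 rectangle (area 430.00 mm²); the cube at (11, 0.5) is not intersected at this z (z outside [8, 16]); Merging all regions: only the 20×21.5 cube is present, so the union is just that shape — area = 430.00 mm²; the cube at (4.5, 2) is not intersected at this z (z outside [7, 31.5]); Subtracting the remaining from the first: none of the subtracted shapes is present at this height, so the result so far is unchanged — area = 430.00 mm²; (whole slice rotated 85° about Z — lengths, areas and connectivity unchanged). At z = 8.4: the 20×21.5 cube contributes its full rectangle (area 430.00 mm²); the cube at (11, 0.5) (footprint 23×28.5) is included at this height (area 655.50 mm²); Combining (union): the regions partially overlap — summed areas 1085.50 mm² minus the doubly-counted overlap 189.00 mm² gives 896.50 mm² — area = 896.50 mm²; the cube at (4.5, 2) is present — its section is the full 24×25.5 rectangle (area 612.00 mm²); Taking the first minus the rest: starting from the result so far (896.50 mm²), the 24×25.5 cube at (4.5, 2) partially overlaps it — only the 573.00 mm² overlap (of its 612.00 mm²) is removed, clipping the outline — area = 323.50 mm²; (whole slice rotated 85° about Z — lengths, areas and connectivity unchanged). Checking containment: at z = 8.4 the cross-section extends beyond the z = 6.44 cross-section by about 195.75 mm².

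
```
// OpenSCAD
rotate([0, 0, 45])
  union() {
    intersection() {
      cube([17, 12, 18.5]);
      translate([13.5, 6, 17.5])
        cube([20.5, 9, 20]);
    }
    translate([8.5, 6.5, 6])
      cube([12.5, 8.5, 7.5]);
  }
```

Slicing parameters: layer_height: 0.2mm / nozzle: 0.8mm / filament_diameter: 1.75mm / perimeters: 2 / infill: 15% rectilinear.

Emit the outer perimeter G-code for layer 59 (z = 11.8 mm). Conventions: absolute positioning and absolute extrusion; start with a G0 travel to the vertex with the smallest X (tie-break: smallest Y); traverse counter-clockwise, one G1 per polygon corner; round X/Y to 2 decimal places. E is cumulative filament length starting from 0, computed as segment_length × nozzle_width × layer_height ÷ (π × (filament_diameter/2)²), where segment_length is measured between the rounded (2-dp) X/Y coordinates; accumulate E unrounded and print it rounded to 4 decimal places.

At z = 11.8 mm: the cube is present — its section is the full 17×12 rectangle; the cube at (13.5, 6) does not reach this height (z outside [17.5, 37.5]); Keeping only the common overlap: at least one operand is absent at this height, so nothing remains; the 12.5×8.5 cube at (8.5, 6.5) contributes its full rectangle; Combining (union): only the 12.5×8.5 cube at (8.5, 6.5) is present, so the union is just that shape — 1 connected region; (rotated 45° about Z; rotation is an isometry so areas/perimeters/island counts are preserved). The outline is a single polygon with 4 vertices. Extrusion per mm of travel: 0.8 × 0.2 / (π × 0.875²) = 0.066520. Accumulating E over each segment gives final E = 2.7940.

G0 X-4.60 Y16.62 Z11.80
G1 X1.41 Y10.61 E0.5654
G1 X10.25 Y19.45 E1.3970
G1 X4.24 Y25.46 E1.9624
G1 X-4.60 Y16.62 E2.7940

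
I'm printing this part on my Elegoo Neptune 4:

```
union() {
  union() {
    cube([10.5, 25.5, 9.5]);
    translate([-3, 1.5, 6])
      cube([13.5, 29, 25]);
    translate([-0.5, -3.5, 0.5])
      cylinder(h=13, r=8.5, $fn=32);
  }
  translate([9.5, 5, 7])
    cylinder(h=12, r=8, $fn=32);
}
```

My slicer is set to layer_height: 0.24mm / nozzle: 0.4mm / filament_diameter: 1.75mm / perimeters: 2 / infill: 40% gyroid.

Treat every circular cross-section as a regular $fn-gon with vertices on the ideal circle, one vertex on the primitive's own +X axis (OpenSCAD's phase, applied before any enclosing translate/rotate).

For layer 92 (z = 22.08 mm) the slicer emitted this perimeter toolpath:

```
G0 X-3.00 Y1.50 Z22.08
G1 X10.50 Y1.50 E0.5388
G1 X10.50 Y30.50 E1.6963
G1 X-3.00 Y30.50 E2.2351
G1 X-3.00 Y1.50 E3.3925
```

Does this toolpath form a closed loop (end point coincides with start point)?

Start point (G0): (-3.00, 1.50). End point (last G1): the path returns to the start — closed.

yes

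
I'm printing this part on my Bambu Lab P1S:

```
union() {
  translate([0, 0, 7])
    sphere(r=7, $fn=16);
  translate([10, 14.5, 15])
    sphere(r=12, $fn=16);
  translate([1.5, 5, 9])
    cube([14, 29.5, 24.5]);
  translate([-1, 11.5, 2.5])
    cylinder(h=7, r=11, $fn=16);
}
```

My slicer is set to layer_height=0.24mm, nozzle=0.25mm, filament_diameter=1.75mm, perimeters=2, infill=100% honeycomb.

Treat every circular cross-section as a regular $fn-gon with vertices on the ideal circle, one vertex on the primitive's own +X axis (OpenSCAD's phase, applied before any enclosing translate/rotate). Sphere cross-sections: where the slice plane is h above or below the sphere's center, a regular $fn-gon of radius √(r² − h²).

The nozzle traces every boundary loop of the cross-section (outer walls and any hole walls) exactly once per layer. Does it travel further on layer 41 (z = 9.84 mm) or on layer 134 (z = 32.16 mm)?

layer 41 (z = 9.84 mm)

Layer 41 (z = 9.84): the r=7 sphere slices to a regular 16-gon of circumradius 6.398 (√(r²−h²) with h=2.84 from center) (perimeter = 2·16·6.398·sin(180°/16) = 39.94 mm); the r=12 sphere at (10, 14.5) contributes a regular 16-gon of circumradius √(12²−5.16²) = 10.834 (perimeter = 2·16·10.834·sin(180°/16) = 67.64 mm); the 14×29.5 cube at (1.5, 5) contributes its full rectangle (perimeter 87.00 mm); the cylinder at (-1, 11.5) is not intersected at this z (z outside [2.5, 9.5]); Merging all regions: the regions partially overlap (shared area 266.17 mm²), so the edge portions inside another operand are dropped and the merged outline is re-measured after clipping — boundary = 126.37 mm. So its perimeter = 126.37 mm. Layer 134 (z = 32.16): the sphere does not reach this height (|z−center|=25.160 > r=7); the sphere at (10, 14.5) is not intersected at this z (|z−center|=17.160 > r=12); the cube at (1.5, 5) (footprint 14×29.5) is included at this height (perimeter 87.00 mm); the cylinder at (-1, 11.5) is absent (z outside [2.5, 9.5]); Merging all regions: only the 14×29.5 cube at (1.5, 5) is present, so the union is just that shape — boundary = 87.00 mm. So its perimeter = 87.00 mm. Layer 41 is larger (126.37 vs 87.00 mm).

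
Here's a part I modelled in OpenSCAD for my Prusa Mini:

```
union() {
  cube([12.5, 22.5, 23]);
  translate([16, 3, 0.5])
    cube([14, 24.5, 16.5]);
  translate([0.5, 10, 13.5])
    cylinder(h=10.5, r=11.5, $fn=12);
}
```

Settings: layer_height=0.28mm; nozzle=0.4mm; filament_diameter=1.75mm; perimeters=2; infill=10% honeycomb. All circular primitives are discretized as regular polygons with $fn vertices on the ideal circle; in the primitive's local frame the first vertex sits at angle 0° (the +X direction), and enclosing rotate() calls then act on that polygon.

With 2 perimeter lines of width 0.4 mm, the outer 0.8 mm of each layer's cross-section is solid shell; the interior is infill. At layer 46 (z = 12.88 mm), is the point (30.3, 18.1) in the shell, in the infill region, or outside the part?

At z = 12.88 mm: the cube is present — its section is the full 12.5×22.5 rectangle; the 14×24.5 cube at (16, 3) contributes its full rectangle; the cylinder at (0.5, 10) is absent (z outside [13.5, 24]); Combining (union): the 2 present regions are separate (no shared area or edge), so areas and boundary lengths simply add and each stays a separate island — 2 connected regions. Overall, the cross-section has 2 separate islands. The nearest boundary edge runs (30.00, 27.50)→(30.00, 3.00); distance from the point to it = 0.30 mm. The point is not inside any of the regions above, so it lies outside the cross-section (0.30 mm from the nearest boundary).

outside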